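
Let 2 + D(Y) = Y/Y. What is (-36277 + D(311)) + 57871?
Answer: 21593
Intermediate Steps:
D(Y) = -1 (D(Y) = -2 + Y/Y = -2 + 1 = -1)
(-36277 + D(311)) + 57871 = (-36277 - 1) + 57871 = -36278 + 57871 = 21593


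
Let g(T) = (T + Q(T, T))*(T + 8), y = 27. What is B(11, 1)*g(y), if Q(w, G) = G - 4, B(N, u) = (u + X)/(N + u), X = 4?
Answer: 4375/6 ≈ 729.17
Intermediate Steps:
B(N, u) = (4 + u)/(N + u) (B(N, u) = (u + 4)/(N + u) = (4 + u)/(N + u))
Q(w, G) = -4 + G
g(T) = (-4 + 2*T)*(8 + T) (g(T) = (T + (-4 + T))*(T + 8) = (-4 + 2*T)*(8 + T))
B(11, 1)*g(y) = ((4 + 1)/(11 + 1))*(-32 + 2*27² + 12*27) = (5/12)*(-32 + 2*729 + 324) = ((1/12)*5)*(-32 + 1458 + 324) = (5/12)*1750 = 4375/6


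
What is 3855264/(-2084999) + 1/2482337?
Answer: -1367151769567/739381451809 ≈ -1.8490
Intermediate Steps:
3855264/(-2084999) + 1/2482337 = 3855264*(-1/2084999) + 1/2482337 = -550752/297857 + 1/2482337 = -1367151769567/739381451809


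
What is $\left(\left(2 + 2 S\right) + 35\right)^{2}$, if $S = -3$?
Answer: $961$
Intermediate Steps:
$\left(\left(2 + 2 S\right) + 35\right)^{2} = \left(\left(2 + 2 \left(-3\right)\right) + 35\right)^{2} = \left(\left(2 - 6\right) + 35\right)^{2} = \left(-4 + 35\right)^{2} = 31^{2} = 961$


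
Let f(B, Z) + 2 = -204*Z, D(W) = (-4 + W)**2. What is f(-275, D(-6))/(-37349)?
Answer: 20402/37349 ≈ 0.54625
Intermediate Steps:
f(B, Z) = -2 - 204*Z
f(-275, D(-6))/(-37349) = (-2 - 204*(-4 - 6)**2)/(-37349) = (-2 - 204*(-10)**2)*(-1/37349) = (-2 - 204*100)*(-1/37349) = (-2 - 20400)*(-1/37349) = -20402*(-1/37349) = 20402/37349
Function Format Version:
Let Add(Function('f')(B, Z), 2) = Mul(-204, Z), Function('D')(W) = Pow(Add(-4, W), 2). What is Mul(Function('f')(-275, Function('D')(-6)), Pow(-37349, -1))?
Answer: Rational(20402, 37349) ≈ 0.54625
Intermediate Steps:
Function('f')(B, Z) = Add(-2, Mul(-204, Z))
Mul(Function('f')(-275, Function('D')(-6)), Pow(-37349, -1)) = Mul(Add(-2, Mul(-204, Pow(Add(-4, -6), 2))), Pow(-37349, -1)) = Mul(Add(-2, Mul(-204, Pow(-10, 2))), Rational(-1, 37349)) = Mul(Add(-2, Mul(-204, 100)), Rational(-1, 37349)) = Mul(Add(-2, -20400), Rational(-1, 37349)) = Mul(-20402, Rational(-1, 37349)) = Rational(20402, 37349)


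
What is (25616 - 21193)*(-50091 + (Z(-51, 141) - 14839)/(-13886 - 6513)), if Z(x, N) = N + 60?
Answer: -4519384560833/20399 ≈ -2.2155e+8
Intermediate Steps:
Z(x, N) = 60 + N
(25616 - 21193)*(-50091 + (Z(-51, 141) - 14839)/(-13886 - 6513)) = (25616 - 21193)*(-50091 + ((60 + 141) - 14839)/(-13886 - 6513)) = 4423*(-50091 + (201 - 14839)/(-20399)) = 4423*(-50091 - 14638*(-1/20399)) = 4423*(-50091 + 14638/20399) = 4423*(-1021791671/20399) = -4519384560833/20399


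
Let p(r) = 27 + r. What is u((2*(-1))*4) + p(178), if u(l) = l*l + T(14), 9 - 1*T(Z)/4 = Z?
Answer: 249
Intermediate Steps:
T(Z) = 36 - 4*Z
u(l) = -20 + l**2 (u(l) = l*l + (36 - 4*14) = l**2 + (36 - 56) = l**2 - 20 = -20 + l**2)
u((2*(-1))*4) + p(178) = (-20 + ((2*(-1))*4)**2) + (27 + 178) = (-20 + (-2*4)**2) + 205 = (-20 + (-8)**2) + 205 = (-20 + 64) + 205 = 44 + 205 = 249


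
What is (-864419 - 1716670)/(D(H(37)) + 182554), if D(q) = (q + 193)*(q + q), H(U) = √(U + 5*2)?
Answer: -117857685918/8338322273 + 498150177*√47/16676644546 ≈ -13.930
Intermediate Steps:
H(U) = √(10 + U) (H(U) = √(U + 10) = √(10 + U))
D(q) = 2*q*(193 + q) (D(q) = (193 + q)*(2*q) = 2*q*(193 + q))
(-864419 - 1716670)/(D(H(37)) + 182554) = (-864419 - 1716670)/(2*√(10 + 37)*(193 + √(10 + 37)) + 182554) = -2581089/(2*√47*(193 + √47) + 182554) = -2581089/(182554 + 2*√47*(193 + √47))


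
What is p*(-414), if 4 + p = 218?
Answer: -88596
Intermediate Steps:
p = 214 (p = -4 + 218 = 214)
p*(-414) = 214*(-414) = -88596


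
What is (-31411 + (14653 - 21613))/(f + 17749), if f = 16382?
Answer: -38371/34131 ≈ -1.1242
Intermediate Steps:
(-31411 + (14653 - 21613))/(f + 17749) = (-31411 + (14653 - 21613))/(16382 + 17749) = (-31411 - 6960)/34131 = -38371*1/34131 = -38371/34131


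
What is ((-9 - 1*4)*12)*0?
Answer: 0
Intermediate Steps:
((-9 - 1*4)*12)*0 = ((-9 - 4)*12)*0 = -13*12*0 = -156*0 = 0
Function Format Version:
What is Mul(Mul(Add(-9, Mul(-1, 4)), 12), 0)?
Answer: 0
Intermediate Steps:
Mul(Mul(Add(-9, Mul(-1, 4)), 12), 0) = Mul(Mul(Add(-9, -4), 12), 0) = Mul(Mul(-13, 12), 0) = Mul(-156, 0) = 0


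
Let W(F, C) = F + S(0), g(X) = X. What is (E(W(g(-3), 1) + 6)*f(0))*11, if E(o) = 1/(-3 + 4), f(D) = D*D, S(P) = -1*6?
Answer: 0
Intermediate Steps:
S(P) = -6
W(F, C) = -6 + F (W(F, C) = F - 6 = -6 + F)
f(D) = D²
E(o) = 1 (E(o) = 1/1 = 1)
(E(W(g(-3), 1) + 6)*f(0))*11 = (1*0²)*11 = (1*0)*11 = 0*11 = 0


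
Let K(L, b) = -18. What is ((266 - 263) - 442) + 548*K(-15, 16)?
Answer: -10303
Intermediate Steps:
((266 - 263) - 442) + 548*K(-15, 16) = ((266 - 263) - 442) + 548*(-18) = (3 - 442) - 9864 = -439 - 9864 = -10303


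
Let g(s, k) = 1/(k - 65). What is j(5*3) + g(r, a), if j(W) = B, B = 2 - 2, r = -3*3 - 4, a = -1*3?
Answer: -1/68 ≈ -0.014706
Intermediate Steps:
a = -3
r = -13 (r = -9 - 4 = -13)
B = 0
j(W) = 0
g(s, k) = 1/(-65 + k)
j(5*3) + g(r, a) = 0 + 1/(-65 - 3) = 0 + 1/(-68) = 0 - 1/68 = -1/68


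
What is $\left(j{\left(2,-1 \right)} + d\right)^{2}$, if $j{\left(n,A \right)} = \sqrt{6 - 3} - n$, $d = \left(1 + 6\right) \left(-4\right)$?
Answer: $\left(30 - \sqrt{3}\right)^{2} \approx 799.08$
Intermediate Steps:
$d = -28$ ($d = 7 \left(-4\right) = -28$)
$j{\left(n,A \right)} = \sqrt{3} - n$
$\left(j{\left(2,-1 \right)} + d\right)^{2} = \left(\left(\sqrt{3} - 2\right) - 28\right)^{2} = \left(\left(-2 + \sqrt{3}\right) - 28\right)^{2} = \left(-30 + \sqrt{3}\right)^{2}$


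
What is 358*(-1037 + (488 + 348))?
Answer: -71958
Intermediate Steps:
358*(-1037 + (488 + 348)) = 358*(-1037 + 836) = 358*(-201) = -71958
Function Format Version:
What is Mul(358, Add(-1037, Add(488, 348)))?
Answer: -71958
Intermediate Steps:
Mul(358, Add(-1037, Add(488, 348))) = Mul(358, Add(-1037, 836)) = Mul(358, -201) = -71958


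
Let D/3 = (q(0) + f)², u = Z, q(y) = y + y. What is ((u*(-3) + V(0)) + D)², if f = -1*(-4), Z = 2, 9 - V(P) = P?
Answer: 2601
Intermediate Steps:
V(P) = 9 - P
q(y) = 2*y
f = 4
u = 2
D = 48 (D = 3*(2*0 + 4)² = 3*(0 + 4)² = 3*4² = 3*16 = 48)
((u*(-3) + V(0)) + D)² = ((2*(-3) + (9 - 1*0)) + 48)² = ((-6 + (9 + 0)) + 48)² = ((-6 + 9) + 48)² = (3 + 48)² = 51² = 2601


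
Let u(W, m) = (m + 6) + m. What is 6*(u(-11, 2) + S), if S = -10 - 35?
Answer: -210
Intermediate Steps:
u(W, m) = 6 + 2*m (u(W, m) = (6 + m) + m = 6 + 2*m)
S = -45
6*(u(-11, 2) + S) = 6*((6 + 2*2) - 45) = 6*((6 + 4) - 45) = 6*(10 - 45) = 6*(-35) = -210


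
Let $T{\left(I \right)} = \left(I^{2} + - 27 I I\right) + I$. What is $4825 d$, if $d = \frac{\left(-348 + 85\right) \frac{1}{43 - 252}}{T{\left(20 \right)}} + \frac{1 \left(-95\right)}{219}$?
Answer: $- \frac{22104128845}{10557844} \approx -2093.6$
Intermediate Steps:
$T{\left(I \right)} = I - 26 I^{2}$ ($T{\left(I \right)} = \left(I^{2} - 27 I^{2}\right) + I = - 26 I^{2} + I = I - 26 I^{2}$)
$d = - \frac{22905833}{52789220}$ ($d = \frac{\left(-348 + 85\right) \frac{1}{43 - 252}}{20 \left(1 - 520\right)} + \frac{1 \left(-95\right)}{219} = \frac{\left(-263\right) \frac{1}{-209}}{20 \left(1 - 520\right)} - \frac{95}{219} = \frac{\left(-263\right) \left(- \frac{1}{209}\right)}{20 \left(-519\right)} - \frac{95}{219} = \frac{263}{209 \left(-10380\right)} - \frac{95}{219} = \frac{263}{209} \left(- \frac{1}{10380}\right) - \frac{95}{219} = - \frac{263}{2169420} - \frac{95}{219} = - \frac{22905833}{52789220} \approx -0.43391$)
$4825 d = 4825 \left(- \frac{22905833}{52789220}\right) = - \frac{22104128845}{10557844}$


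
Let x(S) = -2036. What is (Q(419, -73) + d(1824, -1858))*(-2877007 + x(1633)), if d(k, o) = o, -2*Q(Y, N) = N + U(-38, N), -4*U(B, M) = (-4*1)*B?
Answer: 10378950015/2 ≈ 5.1895e+9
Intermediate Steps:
U(B, M) = B (U(B, M) = -(-4*1)*B/4 = -(-1)*B = B)
Q(Y, N) = 19 - N/2 (Q(Y, N) = -(N - 38)/2 = -(-38 + N)/2 = 19 - N/2)
(Q(419, -73) + d(1824, -1858))*(-2877007 + x(1633)) = ((19 - 1/2*(-73)) - 1858)*(-2877007 - 2036) = ((19 + 73/2) - 1858)*(-2879043) = (111/2 - 1858)*(-2879043) = -3605/2*(-2879043) = 10378950015/2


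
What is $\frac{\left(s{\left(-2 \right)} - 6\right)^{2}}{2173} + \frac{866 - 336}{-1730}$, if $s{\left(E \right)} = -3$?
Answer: $- \frac{101156}{375929} \approx -0.26908$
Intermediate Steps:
$\frac{\left(s{\left(-2 \right)} - 6\right)^{2}}{2173} + \frac{866 - 336}{-1730} = \frac{\left(-3 - 6\right)^{2}}{2173} + \frac{866 - 336}{-1730} = \left(-9\right)^{2} \cdot \frac{1}{2173} + 530 \left(- \frac{1}{1730}\right) = 81 \cdot \frac{1}{2173} - \frac{53}{173} = \frac{81}{2173} - \frac{53}{173} = - \frac{101156}{375929}$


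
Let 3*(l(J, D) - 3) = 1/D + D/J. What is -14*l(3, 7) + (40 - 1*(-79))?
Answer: 589/9 ≈ 65.444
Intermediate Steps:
l(J, D) = 3 + 1/(3*D) + D/(3*J) (l(J, D) = 3 + (1/D + D/J)/3 = 3 + (1/(3*D) + D/(3*J)) = 3 + 1/(3*D) + D/(3*J))
-14*l(3, 7) + (40 - 1*(-79)) = -14*(3 + (⅓)/7 + (⅓)*7/3) + (40 - 1*(-79)) = -14*(3 + (⅓)*(⅐) + (⅓)*7*(⅓)) + (40 + 79) = -14*(3 + 1/21 + 7/9) + 119 = -14*241/63 + 119 = -482/9 + 119 = 589/9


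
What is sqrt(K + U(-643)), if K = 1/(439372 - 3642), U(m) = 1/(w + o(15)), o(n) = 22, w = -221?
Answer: I*sqrt(37765010603370)/86710270 ≈ 0.070872*I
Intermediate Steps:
U(m) = -1/199 (U(m) = 1/(-221 + 22) = 1/(-199) = -1/199)
K = 1/435730 ≈ 2.2950e-6
sqrt(K + U(-643)) = sqrt(1/435730 - 1/199) = sqrt(-435531/86710270) = I*sqrt(37765010603370)/86710270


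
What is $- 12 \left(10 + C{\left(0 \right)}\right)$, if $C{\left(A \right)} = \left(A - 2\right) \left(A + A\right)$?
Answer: $-120$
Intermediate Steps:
$C{\left(A \right)} = 2 A \left(-2 + A\right)$ ($C{\left(A \right)} = \left(-2 + A\right) 2 A = 2 A \left(-2 + A\right)$)
$- 12 \left(10 + C{\left(0 \right)}\right) = - 12 \left(10 + 2 \cdot 0 \left(-2 + 0\right)\right) = - 12 \left(10 + 2 \cdot 0 \left(-2\right)\right) = - 12 \left(10 + 0\right) = \left(-12\right) 10 = -120$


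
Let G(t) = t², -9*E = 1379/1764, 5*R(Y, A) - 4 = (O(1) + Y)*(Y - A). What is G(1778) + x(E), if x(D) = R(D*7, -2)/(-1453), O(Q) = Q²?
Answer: 2410955265344579/762650640 ≈ 3.1613e+6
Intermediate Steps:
R(Y, A) = ⅘ + (1 + Y)*(Y - A)/5 (R(Y, A) = ⅘ + ((1² + Y)*(Y - A))/5 = ⅘ + ((1 + Y)*(Y - A))/5 = ⅘ + (1 + Y)*(Y - A)/5)
E = -197/2268 (E = -1379/(9*1764) = -⅑*197/252 = -197/2268 ≈ -0.086861)
x(D) = -6/7265 - 49*D²/7265 - 21*D/7265 (x(D) = (⅘ - ⅕*(-2) + (D*7)/5 + (D*7)²/5 - ⅕*(-2)*D*7)/(-1453) = (⅘ + ⅖ + (7*D)/5 + (7*D)²/5 - ⅕*(-2)*7*D)*(-1/1453) = (⅘ + ⅖ + 7*D/5 + (49*D²)/5 + 14*D/5)*(-1/1453) = (⅘ + ⅖ + 7*D/5 + 49*D²/5 + 14*D/5)*(-1/1453) = (6/5 + 21*D/5 + 49*D²/5)*(-1/1453) = -6/7265 - 49*D²/7265 - 21*D/7265)
G(1778) + x(E) = 1778² + (-6/7265 - 49*(-197/2268)²/7265 - 21/7265*(-197/2268)) = 3161284 + (-6/7265 - 49/7265*38809/5143824 + 197/784620) = 3161284 + (-6/7265 - 38809/762650640 + 197/784620) = 3161284 - 477181/762650640 = 2410955265344579/762650640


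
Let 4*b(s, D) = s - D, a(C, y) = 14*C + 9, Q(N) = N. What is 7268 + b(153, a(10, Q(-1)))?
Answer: 7269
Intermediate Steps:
a(C, y) = 9 + 14*C
b(s, D) = -D/4 + s/4 (b(s, D) = (s - D)/4 = -D/4 + s/4)
7268 + b(153, a(10, Q(-1))) = 7268 + (-(9 + 14*10)/4 + (1/4)*153) = 7268 + (-(9 + 140)/4 + 153/4) = 7268 + (-1/4*149 + 153/4) = 7268 + (-149/4 + 153/4) = 7268 + 1 = 7269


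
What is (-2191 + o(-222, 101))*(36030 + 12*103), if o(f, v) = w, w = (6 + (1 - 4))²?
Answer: -81314412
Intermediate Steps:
w = 9 (w = (6 - 3)² = 3² = 9)
o(f, v) = 9
(-2191 + o(-222, 101))*(36030 + 12*103) = (-2191 + 9)*(36030 + 12*103) = -2182*(36030 + 1236) = -2182*37266 = -81314412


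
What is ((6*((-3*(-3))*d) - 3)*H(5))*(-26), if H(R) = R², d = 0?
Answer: 1950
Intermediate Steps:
((6*((-3*(-3))*d) - 3)*H(5))*(-26) = ((6*(-3*(-3)*0) - 3)*5²)*(-26) = ((6*(9*0) - 3)*25)*(-26) = ((6*0 - 3)*25)*(-26) = ((0 - 3)*25)*(-26) = -3*25*(-26) = -75*(-26) = 1950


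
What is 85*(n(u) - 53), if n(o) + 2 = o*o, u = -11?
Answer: 5610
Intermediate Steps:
n(o) = -2 + o**2 (n(o) = -2 + o*o = -2 + o**2)
85*(n(u) - 53) = 85*((-2 + (-11)**2) - 53) = 85*((-2 + 121) - 53) = 85*(119 - 53) = 85*66 = 5610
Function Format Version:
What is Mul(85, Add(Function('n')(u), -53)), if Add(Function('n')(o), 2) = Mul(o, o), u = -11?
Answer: 5610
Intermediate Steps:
Function('n')(o) = Add(-2, Pow(o, 2)) (Function('n')(o) = Add(-2, Mul(o, o)) = Add(-2, Pow(o, 2)))
Mul(85, Add(Function('n')(u), -53)) = Mul(85, Add(Add(-2, Pow(-11, 2)), -53)) = Mul(85, Add(Add(-2, 121), -53)) = Mul(85, Add(119, -53)) = Mul(85, 66) = 5610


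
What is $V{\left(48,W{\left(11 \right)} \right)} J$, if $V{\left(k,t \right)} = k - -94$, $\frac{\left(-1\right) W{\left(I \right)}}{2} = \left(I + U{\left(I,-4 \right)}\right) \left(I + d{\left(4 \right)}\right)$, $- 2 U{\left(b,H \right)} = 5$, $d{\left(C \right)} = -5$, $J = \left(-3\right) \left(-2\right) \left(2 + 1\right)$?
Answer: $2556$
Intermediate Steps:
$J = 18$ ($J = 6 \cdot 3 = 18$)
$U{\left(b,H \right)} = - \frac{5}{2}$ ($U{\left(b,H \right)} = \left(- \frac{1}{2}\right) 5 = - \frac{5}{2}$)
$W{\left(I \right)} = - 2 \left(-5 + I\right) \left(- \frac{5}{2} + I\right)$ ($W{\left(I \right)} = - 2 \left(I - \frac{5}{2}\right) \left(I - 5\right) = - 2 \left(- \frac{5}{2} + I\right) \left(-5 + I\right) = - 2 \left(-5 + I\right) \left(- \frac{5}{2} + I\right)$)
$V{\left(k,t \right)} = 94 + k$ ($V{\left(k,t \right)} = k + 94 = 94 + k$)
$V{\left(48,W{\left(11 \right)} \right)} J = \left(94 + 48\right) 18 = 142 \cdot 18 = 2556$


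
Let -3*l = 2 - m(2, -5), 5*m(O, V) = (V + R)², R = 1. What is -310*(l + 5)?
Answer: -1674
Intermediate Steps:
m(O, V) = (1 + V)²/5 (m(O, V) = (V + 1)²/5 = (1 + V)²/5)
l = ⅖ (l = -(2 - (1 - 5)²/5)/3 = -(2 - (-4)²/5)/3 = -(2 - 16/5)/3 = -⅓*(-6/5) = ⅖ ≈ 0.40000)
-310*(l + 5) = -310*(⅖ + 5) = -310*27/5 = -1674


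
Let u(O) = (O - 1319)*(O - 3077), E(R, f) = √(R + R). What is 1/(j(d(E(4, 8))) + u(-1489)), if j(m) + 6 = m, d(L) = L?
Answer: 6410661/82193148913838 - √2/82193148913838 ≈ 7.7995e-8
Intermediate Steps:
E(R, f) = √2*√R (E(R, f) = √(2*R) = √2*√R)
j(m) = -6 + m
u(O) = (-3077 + O)*(-1319 + O) (u(O) = (-1319 + O)*(-3077 + O) = (-3077 + O)*(-1319 + O))
1/(j(d(E(4, 8))) + u(-1489)) = 1/((-6 + √2*√4) + (4058563 + (-1489)² - 4396*(-1489))) = 1/((-6 + √2*2) + (4058563 + 2217121 + 6545644)) = 1/((-6 + 2*√2) + 12821328) = 1/(12821322 + 2*√2)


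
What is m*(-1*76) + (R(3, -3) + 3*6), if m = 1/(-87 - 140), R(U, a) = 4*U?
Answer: 6886/227 ≈ 30.335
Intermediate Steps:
m = -1/227 (m = 1/(-227) = -1/227 ≈ -0.0044053)
m*(-1*76) + (R(3, -3) + 3*6) = -(-1)*76/227 + (4*3 + 3*6) = -1/227*(-76) + (12 + 18) = 76/227 + 30 = 6886/227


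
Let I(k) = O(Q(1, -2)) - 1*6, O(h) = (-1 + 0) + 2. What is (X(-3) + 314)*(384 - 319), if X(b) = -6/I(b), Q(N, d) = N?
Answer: 20488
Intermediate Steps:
O(h) = 1 (O(h) = -1 + 2 = 1)
I(k) = -5 (I(k) = 1 - 1*6 = 1 - 6 = -5)
X(b) = 6/5 (X(b) = -6/(-5) = -6*(-⅕) = 6/5)
(X(-3) + 314)*(384 - 319) = (6/5 + 314)*(384 - 319) = (1576/5)*65 = 20488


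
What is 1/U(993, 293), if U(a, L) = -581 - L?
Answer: -1/874 ≈ -0.0011442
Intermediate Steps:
1/U(993, 293) = 1/(-581 - 1*293) = 1/(-581 - 293) = 1/(-874) = -1/874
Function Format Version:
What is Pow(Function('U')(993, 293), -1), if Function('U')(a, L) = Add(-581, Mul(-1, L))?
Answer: Rational(-1, 874) ≈ -0.0011442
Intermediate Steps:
Pow(Function('U')(993, 293), -1) = Pow(Add(-581, Mul(-1, 293)), -1) = Pow(Add(-581, -293), -1) = Pow(-874, -1) = Rational(-1, 874)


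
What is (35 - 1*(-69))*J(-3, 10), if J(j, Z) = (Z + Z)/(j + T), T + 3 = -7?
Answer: -160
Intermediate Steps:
T = -10 (T = -3 - 7 = -10)
J(j, Z) = 2*Z/(-10 + j) (J(j, Z) = (Z + Z)/(j - 10) = (2*Z)/(-10 + j) = 2*Z/(-10 + j))
(35 - 1*(-69))*J(-3, 10) = (35 - 1*(-69))*(2*10/(-10 - 3)) = (35 + 69)*(2*10/(-13)) = 104*(2*10*(-1/13)) = 104*(-20/13) = -160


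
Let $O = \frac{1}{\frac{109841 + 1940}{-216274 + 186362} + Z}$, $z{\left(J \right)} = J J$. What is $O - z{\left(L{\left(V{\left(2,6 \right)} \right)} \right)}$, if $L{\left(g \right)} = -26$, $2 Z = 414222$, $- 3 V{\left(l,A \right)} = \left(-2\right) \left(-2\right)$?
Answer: $- \frac{4187814866964}{6194992451} \approx -676.0$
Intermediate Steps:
$V{\left(l,A \right)} = - \frac{4}{3}$ ($V{\left(l,A \right)} = - \frac{\left(-2\right) \left(-2\right)}{3} = \left(- \frac{1}{3}\right) 4 = - \frac{4}{3}$)
$Z = 207111$ ($Z = \frac{1}{2} \cdot 414222 = 207111$)
$z{\left(J \right)} = J^{2}$
$O = \frac{29912}{6194992451}$ ($O = \frac{1}{\frac{109841 + 1940}{-216274 + 186362} + 207111} = \frac{1}{\frac{111781}{-29912} + 207111} = \frac{1}{111781 \left(- \frac{1}{29912}\right) + 207111} = \frac{1}{- \frac{111781}{29912} + 207111} = \frac{1}{\frac{6194992451}{29912}} = \frac{29912}{6194992451} \approx 4.8284 \cdot 10^{-6}$)
$O - z{\left(L{\left(V{\left(2,6 \right)} \right)} \right)} = \frac{29912}{6194992451} - \left(-26\right)^{2} = \frac{29912}{6194992451} - 676 = - \frac{4187814866964}{6194992451}$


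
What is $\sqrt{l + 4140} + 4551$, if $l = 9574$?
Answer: $4551 + \sqrt{13714} \approx 4668.1$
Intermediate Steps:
$\sqrt{l + 4140} + 4551 = \sqrt{9574 + 4140} + 4551 = \sqrt{13714} + 4551 = 4551 + \sqrt{13714}$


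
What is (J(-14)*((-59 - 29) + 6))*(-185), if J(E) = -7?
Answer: -106190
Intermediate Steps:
(J(-14)*((-59 - 29) + 6))*(-185) = -7*((-59 - 29) + 6)*(-185) = -7*(-88 + 6)*(-185) = -7*(-82)*(-185) = 574*(-185) = -106190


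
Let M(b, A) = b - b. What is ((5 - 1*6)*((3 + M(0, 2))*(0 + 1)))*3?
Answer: -9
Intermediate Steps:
M(b, A) = 0
((5 - 1*6)*((3 + M(0, 2))*(0 + 1)))*3 = ((5 - 1*6)*((3 + 0)*(0 + 1)))*3 = ((5 - 6)*(3*1))*3 = -1*3*3 = -3*3 = -9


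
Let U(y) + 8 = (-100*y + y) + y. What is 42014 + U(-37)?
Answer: 45632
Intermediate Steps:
U(y) = -8 - 98*y (U(y) = -8 + ((-100*y + y) + y) = -8 + (-99*y + y) = -8 - 98*y)
42014 + U(-37) = 42014 + (-8 - 98*(-37)) = 42014 + (-8 + 3626) = 42014 + 3618 = 45632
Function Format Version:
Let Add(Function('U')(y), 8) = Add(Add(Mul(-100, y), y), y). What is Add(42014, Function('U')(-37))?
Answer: 45632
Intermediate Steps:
Function('U')(y) = Add(-8, Mul(-98, y)) (Function('U')(y) = Add(-8, Add(Add(Mul(-100, y), y), y)) = Add(-8, Add(Mul(-99, y), y)) = Add(-8, Mul(-98, y)))
Add(42014, Function('U')(-37)) = Add(42014, Add(-8, Mul(-98, -37))) = Add(42014, Add(-8, 3626)) = Add(42014, 3618) = 45632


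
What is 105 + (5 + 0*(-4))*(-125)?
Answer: -520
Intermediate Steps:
105 + (5 + 0*(-4))*(-125) = 105 + (5 + 0)*(-125) = 105 + 5*(-125) = 105 - 625 = -520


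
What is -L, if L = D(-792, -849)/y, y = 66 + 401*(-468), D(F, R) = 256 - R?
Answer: 1105/187602 ≈ 0.0058901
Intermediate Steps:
y = -187602 (y = 66 - 187668 = -187602)
L = -1105/187602 (L = (256 - 1*(-849))/(-187602) = (256 + 849)*(-1/187602) = 1105*(-1/187602) = -1105/187602 ≈ -0.0058901)
-L = -1*(-1105/187602) = 1105/187602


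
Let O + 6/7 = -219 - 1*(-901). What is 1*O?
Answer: 4768/7 ≈ 681.14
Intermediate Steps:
O = 4768/7 (O = -6/7 + (-219 - 1*(-901)) = -6/7 + (-219 + 901) = -6/7 + 682 = 4768/7 ≈ 681.14)
1*O = 1*(4768/7) = 4768/7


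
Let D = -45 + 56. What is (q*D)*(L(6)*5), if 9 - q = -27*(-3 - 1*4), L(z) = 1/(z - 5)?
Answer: -9900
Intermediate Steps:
L(z) = 1/(-5 + z)
q = -180 (q = 9 - (-27)*(-3 - 1*4) = 9 - (-27)*(-3 - 4) = 9 - (-27)*(-7) = 9 - 1*189 = 9 - 189 = -180)
D = 11
(q*D)*(L(6)*5) = (-180*11)*(5/(-5 + 6)) = -1980*5/1 = -1980*5 = -9900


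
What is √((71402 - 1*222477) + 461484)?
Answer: √310409 ≈ 557.14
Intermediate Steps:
√((71402 - 1*222477) + 461484) = √((71402 - 222477) + 461484) = √(-151075 + 461484) = √310409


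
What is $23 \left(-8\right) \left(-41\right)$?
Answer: $7544$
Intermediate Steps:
$23 \left(-8\right) \left(-41\right) = \left(-184\right) \left(-41\right) = 7544$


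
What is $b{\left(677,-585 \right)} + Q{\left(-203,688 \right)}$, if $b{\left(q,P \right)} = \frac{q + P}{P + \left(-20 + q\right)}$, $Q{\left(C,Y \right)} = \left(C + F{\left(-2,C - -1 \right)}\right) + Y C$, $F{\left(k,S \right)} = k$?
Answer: $- \frac{2517619}{18} \approx -1.3987 \cdot 10^{5}$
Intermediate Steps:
$Q{\left(C,Y \right)} = -2 + C + C Y$ ($Q{\left(C,Y \right)} = \left(C - 2\right) + Y C = \left(-2 + C\right) + C Y = -2 + C + C Y$)
$b{\left(q,P \right)} = \frac{P + q}{-20 + P + q}$
$b{\left(677,-585 \right)} + Q{\left(-203,688 \right)} = \frac{-585 + 677}{-20 - 585 + 677} - 139869 = \frac{1}{72} \cdot 92 - 139869 = \frac{23}{18} - 139869 = - \frac{2517619}{18}$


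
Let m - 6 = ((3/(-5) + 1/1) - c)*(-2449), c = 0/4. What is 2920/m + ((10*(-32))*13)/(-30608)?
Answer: -6666030/2328121 ≈ -2.8633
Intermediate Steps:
c = 0 (c = 0*(¼) = 0)
m = -4868/5 (m = 6 + ((3/(-5) + 1/1) - 1*0)*(-2449) = 6 + ((3*(-⅕) + 1*1) + 0)*(-2449) = 6 + ((-⅗ + 1) + 0)*(-2449) = 6 + (⅖ + 0)*(-2449) = 6 + (⅖)*(-2449) = 6 - 4898/5 = -4868/5 ≈ -973.60)
2920/m + ((10*(-32))*13)/(-30608) = 2920/(-4868/5) + ((10*(-32))*13)/(-30608) = 2920*(-5/4868) - 320*13*(-1/30608) = -3650/1217 - 4160*(-1/30608) = -3650/1217 + 260/1913 = -6666030/2328121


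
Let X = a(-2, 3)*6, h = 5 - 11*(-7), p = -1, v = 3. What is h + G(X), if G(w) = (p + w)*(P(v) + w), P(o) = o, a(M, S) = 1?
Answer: 127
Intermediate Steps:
h = 82 (h = 5 + 77 = 82)
X = 6 (X = 1*6 = 6)
G(w) = (-1 + w)*(3 + w)
h + G(X) = 82 + (-3 + 6**2 + 2*6) = 82 + (-3 + 36 + 12) = 82 + 45 = 127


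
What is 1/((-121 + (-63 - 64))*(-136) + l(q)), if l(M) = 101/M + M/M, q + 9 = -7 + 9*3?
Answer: 11/371120 ≈ 2.9640e-5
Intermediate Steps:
q = 11 (q = -9 + (-7 + 9*3) = -9 + (-7 + 27) = -9 + 20 = 11)
l(M) = 1 + 101/M (l(M) = 101/M + 1 = 1 + 101/M)
1/((-121 + (-63 - 64))*(-136) + l(q)) = 1/((-121 + (-63 - 64))*(-136) + (101 + 11)/11) = 1/((-121 - 127)*(-136) + (1/11)*112) = 1/(-248*(-136) + 112/11) = 1/(33728 + 112/11) = 1/(371120/11) = 11/371120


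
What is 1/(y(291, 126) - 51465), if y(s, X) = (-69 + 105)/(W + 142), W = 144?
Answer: -143/7359477 ≈ -1.9431e-5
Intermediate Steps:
y(s, X) = 18/143 (y(s, X) = (-69 + 105)/(144 + 142) = 36/286 = 36*(1/286) = 18/143)
1/(y(291, 126) - 51465) = 1/(18/143 - 51465) = 1/(-7359477/143) = -143/7359477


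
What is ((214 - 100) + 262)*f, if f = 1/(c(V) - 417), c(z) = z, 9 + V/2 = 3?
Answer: -376/429 ≈ -0.87646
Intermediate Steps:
V = -12 (V = -18 + 2*3 = -18 + 6 = -12)
f = -1/429 (f = 1/(-12 - 417) = 1/(-429) = -1/429 ≈ -0.0023310)
((214 - 100) + 262)*f = ((214 - 100) + 262)*(-1/429) = (114 + 262)*(-1/429) = 376*(-1/429) = -376/429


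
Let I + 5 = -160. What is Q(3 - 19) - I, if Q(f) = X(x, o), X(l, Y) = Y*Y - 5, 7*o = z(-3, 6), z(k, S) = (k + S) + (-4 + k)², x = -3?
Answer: 10544/49 ≈ 215.18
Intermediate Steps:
I = -165 (I = -5 - 160 = -165)
z(k, S) = S + k + (-4 + k)² (z(k, S) = (S + k) + (-4 + k)² = S + k + (-4 + k)²)
o = 52/7 (o = (6 - 3 + (-4 - 3)²)/7 = (6 - 3 + (-7)²)/7 = (6 - 3 + 49)/7 = (⅐)*52 = 52/7 ≈ 7.4286)
X(l, Y) = -5 + Y² (X(l, Y) = Y² - 5 = -5 + Y²)
Q(f) = 2459/49 (Q(f) = -5 + (52/7)² = -5 + 2704/49 = 2459/49)
Q(3 - 19) - I = 2459/49 - 1*(-165) = 2459/49 + 165 = 10544/49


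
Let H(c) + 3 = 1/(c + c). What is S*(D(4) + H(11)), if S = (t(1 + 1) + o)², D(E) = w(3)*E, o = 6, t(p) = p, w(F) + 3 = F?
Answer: -2080/11 ≈ -189.09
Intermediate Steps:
w(F) = -3 + F
D(E) = 0 (D(E) = (-3 + 3)*E = 0*E = 0)
S = 64 (S = ((1 + 1) + 6)² = (2 + 6)² = 8² = 64)
H(c) = -3 + 1/(2*c) (H(c) = -3 + 1/(c + c) = -3 + 1/(2*c))
S*(D(4) + H(11)) = 64*(0 + (-3 + (½)/11)) = 64*(0 + (-3 + (½)*(1/11))) = 64*(0 + (-3 + 1/22)) = 64*(0 - 65/22) = 64*(-65/22) = -2080/11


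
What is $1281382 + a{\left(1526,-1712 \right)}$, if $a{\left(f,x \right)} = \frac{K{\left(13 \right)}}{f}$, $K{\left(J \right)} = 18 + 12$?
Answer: $\frac{977694481}{763} \approx 1.2814 \cdot 10^{6}$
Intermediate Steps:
$K{\left(J \right)} = 30$
$a{\left(f,x \right)} = \frac{30}{f}$
$1281382 + a{\left(1526,-1712 \right)} = 1281382 + \frac{30}{1526} = 1281382 + 30 \cdot \frac{1}{1526} = 1281382 + \frac{15}{763} = \frac{977694481}{763}$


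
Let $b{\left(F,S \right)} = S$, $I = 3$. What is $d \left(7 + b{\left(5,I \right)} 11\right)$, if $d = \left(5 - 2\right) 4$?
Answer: $480$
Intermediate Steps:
$d = 12$ ($d = 3 \cdot 4 = 12$)
$d \left(7 + b{\left(5,I \right)} 11\right) = 12 \left(7 + 3 \cdot 11\right) = 12 \left(7 + 33\right) = 12 \cdot 40 = 480$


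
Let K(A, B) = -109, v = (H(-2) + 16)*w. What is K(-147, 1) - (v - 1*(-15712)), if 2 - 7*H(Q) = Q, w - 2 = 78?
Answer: -120027/7 ≈ -17147.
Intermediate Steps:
w = 80 (w = 2 + 78 = 80)
H(Q) = 2/7 - Q/7
v = 9280/7 (v = ((2/7 - ⅐*(-2)) + 16)*80 = ((2/7 + 2/7) + 16)*80 = (4/7 + 16)*80 = (116/7)*80 = 9280/7 ≈ 1325.7)
K(-147, 1) - (v - 1*(-15712)) = -109 - (9280/7 - 1*(-15712)) = -109 - (9280/7 + 15712) = -109 - 1*119264/7 = -109 - 119264/7 = -120027/7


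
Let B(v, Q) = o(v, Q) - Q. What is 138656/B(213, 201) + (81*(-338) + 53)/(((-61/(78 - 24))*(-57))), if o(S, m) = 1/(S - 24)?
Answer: -12264283314/11007023 ≈ -1114.2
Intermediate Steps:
o(S, m) = 1/(-24 + S)
B(v, Q) = 1/(-24 + v) - Q
138656/B(213, 201) + (81*(-338) + 53)/(((-61/(78 - 24))*(-57))) = 138656/(((1 - 1*201*(-24 + 213))/(-24 + 213))) + (81*(-338) + 53)/(((-61/(78 - 24))*(-57))) = 138656/(((1 - 1*201*189)/189)) + (-27378 + 53)/(((-61/54)*(-57))) = 138656/(((1 - 37989)/189)) - 27325/(((1/54)*(-61))*(-57)) = 138656/(((1/189)*(-37988))) - 27325/((-61/54*(-57))) = 138656/(-37988/189) - 27325/1159/18 = 138656*(-189/37988) - 27325*18/1159 = -6551496/9497 - 491850/1159 = -12264283314/11007023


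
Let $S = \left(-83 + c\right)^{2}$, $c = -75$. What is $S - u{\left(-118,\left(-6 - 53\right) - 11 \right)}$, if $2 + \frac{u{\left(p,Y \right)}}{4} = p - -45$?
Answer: $25264$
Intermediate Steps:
$u{\left(p,Y \right)} = 172 + 4 p$ ($u{\left(p,Y \right)} = -8 + 4 \left(p - -45\right) = -8 + 4 \left(p + 45\right) = -8 + 4 \left(45 + p\right) = -8 + \left(180 + 4 p\right) = 172 + 4 p$)
$S = 24964$ ($S = \left(-83 - 75\right)^{2} = \left(-158\right)^{2} = 24964$)
$S - u{\left(-118,\left(-6 - 53\right) - 11 \right)} = 24964 - \left(172 + 4 \left(-118\right)\right) = 24964 - \left(172 - 472\right) = 24964 - -300 = 24964 + 300 = 25264$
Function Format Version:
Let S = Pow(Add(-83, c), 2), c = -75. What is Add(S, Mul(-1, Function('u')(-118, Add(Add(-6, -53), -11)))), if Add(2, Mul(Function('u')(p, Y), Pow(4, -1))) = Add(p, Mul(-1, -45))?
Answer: 25264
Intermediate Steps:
Function('u')(p, Y) = Add(172, Mul(4, p)) (Function('u')(p, Y) = Add(-8, Mul(4, Add(p, Mul(-1, -45)))) = Add(-8, Mul(4, Add(p, 45))) = Add(-8, Mul(4, Add(45, p))) = Add(-8, Add(180, Mul(4, p))) = Add(172, Mul(4, p)))
S = 24964 (S = Pow(Add(-83, -75), 2) = Pow(-158, 2) = 24964)
Add(S, Mul(-1, Function('u')(-118, Add(Add(-6, -53), -11)))) = Add(24964, Mul(-1, Add(172, Mul(4, -118)))) = Add(24964, Mul(-1, Add(172, -472))) = Add(24964, Mul(-1, -300)) = Add(24964, 300) = 25264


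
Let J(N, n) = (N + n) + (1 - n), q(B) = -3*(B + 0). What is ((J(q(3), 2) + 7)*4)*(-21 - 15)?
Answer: 144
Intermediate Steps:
q(B) = -3*B
J(N, n) = 1 + N
((J(q(3), 2) + 7)*4)*(-21 - 15) = (((1 - 3*3) + 7)*4)*(-21 - 15) = (((1 - 9) + 7)*4)*(-36) = ((-8 + 7)*4)*(-36) = -1*4*(-36) = -4*(-36) = 144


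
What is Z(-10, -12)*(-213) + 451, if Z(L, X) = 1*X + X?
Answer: 5563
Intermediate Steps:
Z(L, X) = 2*X (Z(L, X) = X + X = 2*X)
Z(-10, -12)*(-213) + 451 = (2*(-12))*(-213) + 451 = -24*(-213) + 451 = 5112 + 451 = 5563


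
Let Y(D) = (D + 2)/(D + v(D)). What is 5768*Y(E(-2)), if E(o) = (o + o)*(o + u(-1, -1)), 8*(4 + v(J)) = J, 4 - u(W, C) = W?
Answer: 3296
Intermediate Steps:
u(W, C) = 4 - W
v(J) = -4 + J/8
E(o) = 2*o*(5 + o) (E(o) = (o + o)*(o + (4 - 1*(-1))) = (2*o)*(o + (4 + 1)) = (2*o)*(o + 5) = (2*o)*(5 + o) = 2*o*(5 + o))
Y(D) = (2 + D)/(-4 + 9*D/8) (Y(D) = (D + 2)/(D + (-4 + D/8)) = (2 + D)/(-4 + 9*D/8))
5768*Y(E(-2)) = 5768*(8*(2 + 2*(-2)*(5 - 2))/(-32 + 9*(2*(-2)*(5 - 2)))) = 5768*(8*(2 + 2*(-2)*3)/(-32 + 9*(2*(-2)*3))) = 5768*(8*(2 - 12)/(-32 + 9*(-12))) = 5768*(8*(-10)/(-32 - 108)) = 5768*(8*(-10)/(-140)) = 5768*(8*(-1/140)*(-10)) = 5768*(4/7) = 3296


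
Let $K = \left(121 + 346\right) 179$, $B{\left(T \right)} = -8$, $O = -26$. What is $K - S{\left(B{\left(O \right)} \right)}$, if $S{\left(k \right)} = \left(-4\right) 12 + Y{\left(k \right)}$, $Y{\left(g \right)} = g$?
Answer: $83649$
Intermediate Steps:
$S{\left(k \right)} = -48 + k$ ($S{\left(k \right)} = \left(-4\right) 12 + k = -48 + k$)
$K = 83593$ ($K = 467 \cdot 179 = 83593$)
$K - S{\left(B{\left(O \right)} \right)} = 83593 - \left(-48 - 8\right) = 83593 - -56 = 83593 + 56 = 83649$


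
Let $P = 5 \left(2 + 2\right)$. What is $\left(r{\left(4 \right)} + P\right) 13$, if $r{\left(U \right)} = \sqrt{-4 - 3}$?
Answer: $260 + 13 i \sqrt{7} \approx 260.0 + 34.395 i$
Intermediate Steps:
$r{\left(U \right)} = i \sqrt{7}$ ($r{\left(U \right)} = \sqrt{-7} = i \sqrt{7}$)
$P = 20$ ($P = 5 \cdot 4 = 20$)
$\left(r{\left(4 \right)} + P\right) 13 = \left(i \sqrt{7} + 20\right) 13 = \left(20 + i \sqrt{7}\right) 13 = 260 + 13 i \sqrt{7}$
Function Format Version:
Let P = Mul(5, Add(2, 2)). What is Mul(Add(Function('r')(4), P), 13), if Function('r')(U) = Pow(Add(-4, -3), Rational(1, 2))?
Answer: Add(260, Mul(13, I, Pow(7, Rational(1, 2)))) ≈ Add(260.00, Mul(34.395, I))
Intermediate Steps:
Function('r')(U) = Mul(I, Pow(7, Rational(1, 2))) (Function('r')(U) = Pow(-7, Rational(1, 2)) = Mul(I, Pow(7, Rational(1, 2))))
P = 20 (P = Mul(5, 4) = 20)
Mul(Add(Function('r')(4), P), 13) = Mul(Add(Mul(I, Pow(7, Rational(1, 2))), 20), 13) = Mul(Add(20, Mul(I, Pow(7, Rational(1, 2)))), 13) = Add(260, Mul(13, I, Pow(7, Rational(1, 2))))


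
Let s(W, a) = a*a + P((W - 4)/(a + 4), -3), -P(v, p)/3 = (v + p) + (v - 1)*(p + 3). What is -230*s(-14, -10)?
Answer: -23000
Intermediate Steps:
P(v, p) = -3*p - 3*v - 3*(-1 + v)*(3 + p) (P(v, p) = -3*((v + p) + (v - 1)*(p + 3)) = -3*((p + v) + (-1 + v)*(3 + p)) = -3*(p + v + (-1 + v)*(3 + p)) = -3*p - 3*v - 3*(-1 + v)*(3 + p))
s(W, a) = 9 + a² - 3*(-4 + W)/(4 + a) (s(W, a) = a*a + (9 - 12*(W - 4)/(a + 4) - 3*(-3)*(W - 4)/(a + 4)) = a² + (9 - 12*(-4 + W)/(4 + a) - 3*(-3)*(-4 + W)/(4 + a)) = a² + (9 - 12*(-4 + W)/(4 + a) + 9*(-4 + W)/(4 + a)) = a² + (9 - 3*(-4 + W)/(4 + a)) = 9 + a² - 3*(-4 + W)/(4 + a))
-230*s(-14, -10) = -230*(12 - 3*(-14) + (4 - 10)*(9 + (-10)²))/(4 - 10) = -230*(12 + 42 - 6*(9 + 100))/(-6) = -(-115)*(12 + 42 - 6*109)/3 = -(-115)*(12 + 42 - 654)/3 = -(-115)*(-600)/3 = -230*100 = -23000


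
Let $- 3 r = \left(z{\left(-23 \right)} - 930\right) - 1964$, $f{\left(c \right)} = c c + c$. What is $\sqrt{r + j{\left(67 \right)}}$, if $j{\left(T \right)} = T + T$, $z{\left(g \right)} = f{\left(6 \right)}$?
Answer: $\frac{\sqrt{9762}}{3} \approx 32.934$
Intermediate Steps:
$f{\left(c \right)} = c + c^{2}$ ($f{\left(c \right)} = c^{2} + c = c + c^{2}$)
$z{\left(g \right)} = 42$ ($z{\left(g \right)} = 6 \left(1 + 6\right) = 6 \cdot 7 = 42$)
$j{\left(T \right)} = 2 T$
$r = \frac{2852}{3}$ ($r = - \frac{\left(42 - 930\right) - 1964}{3} = - \frac{-888 - 1964}{3} = \left(- \frac{1}{3}\right) \left(-2852\right) = \frac{2852}{3} \approx 950.67$)
$\sqrt{r + j{\left(67 \right)}} = \sqrt{\frac{2852}{3} + 2 \cdot 67} = \sqrt{\frac{2852}{3} + 134} = \sqrt{\frac{3254}{3}} = \frac{\sqrt{9762}}{3}$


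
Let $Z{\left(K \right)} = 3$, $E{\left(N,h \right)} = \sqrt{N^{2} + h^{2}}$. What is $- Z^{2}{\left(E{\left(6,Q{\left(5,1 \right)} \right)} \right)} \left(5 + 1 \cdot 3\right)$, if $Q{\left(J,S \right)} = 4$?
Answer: $-72$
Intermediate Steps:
$- Z^{2}{\left(E{\left(6,Q{\left(5,1 \right)} \right)} \right)} \left(5 + 1 \cdot 3\right) = - 3^{2} \left(5 + 1 \cdot 3\right) = - 9 \left(5 + 3\right) = - 9 \cdot 8 = \left(-1\right) 72 = -72$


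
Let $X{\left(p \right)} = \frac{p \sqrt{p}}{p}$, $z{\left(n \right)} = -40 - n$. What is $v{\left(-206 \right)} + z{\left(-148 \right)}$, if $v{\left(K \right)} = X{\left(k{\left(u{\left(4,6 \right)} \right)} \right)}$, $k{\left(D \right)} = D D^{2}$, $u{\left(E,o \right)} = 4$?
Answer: $116$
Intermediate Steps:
$k{\left(D \right)} = D^{3}$
$X{\left(p \right)} = \sqrt{p}$ ($X{\left(p \right)} = \frac{p^{\frac{3}{2}}}{p} = \sqrt{p}$)
$v{\left(K \right)} = 8$ ($v{\left(K \right)} = \sqrt{4^{3}} = \sqrt{64} = 8$)
$v{\left(-206 \right)} + z{\left(-148 \right)} = 8 - -108 = 8 + \left(-40 + 148\right) = 8 + 108 = 116$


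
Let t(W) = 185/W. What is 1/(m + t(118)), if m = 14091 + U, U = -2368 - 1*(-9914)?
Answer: 118/2553351 ≈ 4.6214e-5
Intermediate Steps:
U = 7546 (U = -2368 + 9914 = 7546)
m = 21637 (m = 14091 + 7546 = 21637)
1/(m + t(118)) = 1/(21637 + 185/118) = 1/(2553351/118) = 118/2553351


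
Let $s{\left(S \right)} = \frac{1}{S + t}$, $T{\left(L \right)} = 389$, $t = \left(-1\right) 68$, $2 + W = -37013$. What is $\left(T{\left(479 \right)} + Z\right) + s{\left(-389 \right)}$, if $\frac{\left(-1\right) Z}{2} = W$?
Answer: $\frac{34009482}{457} \approx 74419.0$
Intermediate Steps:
$W = -37015$ ($W = -2 - 37013 = -37015$)
$t = -68$
$Z = 74030$ ($Z = \left(-2\right) \left(-37015\right) = 74030$)
$s{\left(S \right)} = \frac{1}{-68 + S}$ ($s{\left(S \right)} = \frac{1}{S - 68} = \frac{1}{-68 + S}$)
$\left(T{\left(479 \right)} + Z\right) + s{\left(-389 \right)} = \left(389 + 74030\right) + \frac{1}{-68 - 389} = 74419 + \frac{1}{-457} = 74419 - \frac{1}{457} = \frac{34009482}{457}$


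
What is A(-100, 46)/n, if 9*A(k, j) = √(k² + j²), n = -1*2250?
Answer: -√3029/10125 ≈ -0.0054357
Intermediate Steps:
n = -2250
A(k, j) = √(j² + k²)/9 (A(k, j) = √(k² + j²)/9 = √(j² + k²)/9)
A(-100, 46)/n = (√(46² + (-100)²)/9)/(-2250) = (√(2116 + 10000)/9)*(-1/2250) = (√12116/9)*(-1/2250) = ((2*√3029)/9)*(-1/2250) = (2*√3029/9)*(-1/2250) = -√3029/10125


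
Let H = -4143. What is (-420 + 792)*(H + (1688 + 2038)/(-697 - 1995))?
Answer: -1037571426/673 ≈ -1.5417e+6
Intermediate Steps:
(-420 + 792)*(H + (1688 + 2038)/(-697 - 1995)) = (-420 + 792)*(-4143 + (1688 + 2038)/(-697 - 1995)) = 372*(-4143 + 3726/(-2692)) = 372*(-4143 + 3726*(-1/2692)) = 372*(-4143 - 1863/1346) = 372*(-5578341/1346) = -1037571426/673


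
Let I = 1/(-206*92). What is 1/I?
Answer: -18952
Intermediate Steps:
I = -1/18952 (I = 1/(-18952) = -1/18952 ≈ -5.2765e-5)
1/I = 1/(-1/18952) = -18952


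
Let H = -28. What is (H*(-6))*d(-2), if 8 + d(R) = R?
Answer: -1680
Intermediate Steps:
d(R) = -8 + R
(H*(-6))*d(-2) = (-28*(-6))*(-8 - 2) = 168*(-10) = -1680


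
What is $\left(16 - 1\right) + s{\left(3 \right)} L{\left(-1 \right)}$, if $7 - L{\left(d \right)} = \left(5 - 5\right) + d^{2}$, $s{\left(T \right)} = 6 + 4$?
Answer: $75$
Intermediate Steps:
$s{\left(T \right)} = 10$
$L{\left(d \right)} = 7 - d^{2}$ ($L{\left(d \right)} = 7 - \left(\left(5 - 5\right) + d^{2}\right) = 7 - \left(0 + d^{2}\right) = 7 - d^{2}$)
$\left(16 - 1\right) + s{\left(3 \right)} L{\left(-1 \right)} = \left(16 - 1\right) + 10 \left(7 - \left(-1\right)^{2}\right) = 15 + 10 \left(7 - 1\right) = 15 + 10 \cdot 6 = 15 + 60 = 75$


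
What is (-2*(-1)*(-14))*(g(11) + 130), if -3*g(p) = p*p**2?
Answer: 26348/3 ≈ 8782.7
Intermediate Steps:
g(p) = -p**3/3 (g(p) = -p*p**2/3 = -p**3/3)
(-2*(-1)*(-14))*(g(11) + 130) = (-2*(-1)*(-14))*(-1/3*11**3 + 130) = (2*(-14))*(-1/3*1331 + 130) = -28*(-1331/3 + 130) = -28*(-941/3) = 26348/3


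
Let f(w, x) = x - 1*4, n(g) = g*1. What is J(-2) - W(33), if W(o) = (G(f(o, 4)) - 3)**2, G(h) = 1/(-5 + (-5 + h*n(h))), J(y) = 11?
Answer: 139/100 ≈ 1.3900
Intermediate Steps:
n(g) = g
f(w, x) = -4 + x (f(w, x) = x - 4 = -4 + x)
G(h) = 1/(-10 + h**2) (G(h) = 1/(-5 + (-5 + h*h)) = 1/(-5 + (-5 + h**2)) = 1/(-10 + h**2))
W(o) = 961/100 (W(o) = (1/(-10 + (-4 + 4)**2) - 3)**2 = (1/(-10 + 0**2) - 3)**2 = (1/(-10 + 0) - 3)**2 = (1/(-10) - 3)**2 = (-1/10 - 3)**2 = (-31/10)**2 = 961/100)
J(-2) - W(33) = 11 - 1*961/100 = 11 - 961/100 = 139/100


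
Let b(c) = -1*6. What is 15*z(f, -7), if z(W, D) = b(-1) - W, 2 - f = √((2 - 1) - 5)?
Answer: -120 + 30*I ≈ -120.0 + 30.0*I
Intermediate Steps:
b(c) = -6
f = 2 - 2*I (f = 2 - √((2 - 1) - 5) = 2 - √(1 - 5) = 2 - √(-4) = 2 - 2*I ≈ 2.0 - 2.0*I)
z(W, D) = -6 - W
15*z(f, -7) = 15*(-6 - (2 - 2*I)) = 15*(-6 + (-2 + 2*I)) = 15*(-8 + 2*I) = -120 + 30*I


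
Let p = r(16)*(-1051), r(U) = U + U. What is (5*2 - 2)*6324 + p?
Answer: 16960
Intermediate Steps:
r(U) = 2*U
p = -33632 (p = (2*16)*(-1051) = 32*(-1051) = -33632)
(5*2 - 2)*6324 + p = (5*2 - 2)*6324 - 33632 = (10 - 2)*6324 - 33632 = 8*6324 - 33632 = 50592 - 33632 = 16960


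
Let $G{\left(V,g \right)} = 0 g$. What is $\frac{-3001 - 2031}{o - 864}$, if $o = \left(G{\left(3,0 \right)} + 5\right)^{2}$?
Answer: $\frac{5032}{839} \approx 5.9976$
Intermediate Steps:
$G{\left(V,g \right)} = 0$
$o = 25$ ($o = \left(0 + 5\right)^{2} = 5^{2} = 25$)
$\frac{-3001 - 2031}{o - 864} = \frac{-3001 - 2031}{25 - 864} = - \frac{5032}{-839} = \left(-5032\right) \left(- \frac{1}{839}\right) = \frac{5032}{839}$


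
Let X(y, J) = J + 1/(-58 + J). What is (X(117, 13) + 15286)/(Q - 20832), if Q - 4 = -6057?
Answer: -688454/1209825 ≈ -0.56905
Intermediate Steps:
Q = -6053 (Q = 4 - 6057 = -6053)
(X(117, 13) + 15286)/(Q - 20832) = ((1 + 13**2 - 58*13)/(-58 + 13) + 15286)/(-6053 - 20832) = ((1 + 169 - 754)/(-45) + 15286)/(-26885) = (-1/45*(-584) + 15286)*(-1/26885) = (584/45 + 15286)*(-1/26885) = (688454/45)*(-1/26885) = -688454/1209825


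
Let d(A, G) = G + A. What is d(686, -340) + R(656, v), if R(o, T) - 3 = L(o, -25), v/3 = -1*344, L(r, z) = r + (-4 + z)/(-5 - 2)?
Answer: 7064/7 ≈ 1009.1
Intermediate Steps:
d(A, G) = A + G
L(r, z) = 4/7 + r - z/7 (L(r, z) = r + (-4 + z)/(-7) = r + (-4 + z)*(-⅐) = r + (4/7 - z/7) = 4/7 + r - z/7)
v = -1032 (v = 3*(-1*344) = 3*(-344) = -1032)
R(o, T) = 50/7 + o (R(o, T) = 3 + (4/7 + o - ⅐*(-25)) = 3 + (4/7 + o + 25/7) = 3 + (29/7 + o) = 50/7 + o)
d(686, -340) + R(656, v) = (686 - 340) + (50/7 + 656) = 346 + 4642/7 = 7064/7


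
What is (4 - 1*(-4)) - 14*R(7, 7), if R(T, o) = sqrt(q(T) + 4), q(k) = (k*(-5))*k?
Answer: 8 - 14*I*sqrt(241) ≈ 8.0 - 217.34*I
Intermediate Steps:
q(k) = -5*k**2 (q(k) = (-5*k)*k = -5*k**2)
R(T, o) = sqrt(4 - 5*T**2) (R(T, o) = sqrt(-5*T**2 + 4) = sqrt(4 - 5*T**2))
(4 - 1*(-4)) - 14*R(7, 7) = (4 - 1*(-4)) - 14*sqrt(4 - 5*7**2) = (4 + 4) - 14*sqrt(4 - 5*49) = 8 - 14*sqrt(4 - 245) = 8 - 14*I*sqrt(241)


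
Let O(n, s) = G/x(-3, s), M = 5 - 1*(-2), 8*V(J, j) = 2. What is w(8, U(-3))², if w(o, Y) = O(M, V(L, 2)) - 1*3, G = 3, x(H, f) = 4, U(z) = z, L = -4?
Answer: 81/16 ≈ 5.0625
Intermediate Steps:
V(J, j) = ¼ (V(J, j) = (⅛)*2 = ¼)
M = 7 (M = 5 + 2 = 7)
O(n, s) = ¾ (O(n, s) = 3/4 = 3*(¼) = ¾)
w(o, Y) = -9/4 (w(o, Y) = ¾ - 1*3 = ¾ - 3 = -9/4)
w(8, U(-3))² = (-9/4)² = 81/16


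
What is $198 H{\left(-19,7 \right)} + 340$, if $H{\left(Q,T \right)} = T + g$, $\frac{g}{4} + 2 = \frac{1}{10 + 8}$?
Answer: $186$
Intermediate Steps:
$g = - \frac{70}{9}$ ($g = -8 + \frac{4}{10 + 8} = -8 + \frac{4}{18} = -8 + 4 \cdot \frac{1}{18} = -8 + \frac{2}{9} = - \frac{70}{9} \approx -7.7778$)
$H{\left(Q,T \right)} = - \frac{70}{9} + T$ ($H{\left(Q,T \right)} = T - \frac{70}{9} = - \frac{70}{9} + T$)
$198 H{\left(-19,7 \right)} + 340 = 198 \left(- \frac{70}{9} + 7\right) + 340 = 198 \left(- \frac{7}{9}\right) + 340 = -154 + 340 = 186$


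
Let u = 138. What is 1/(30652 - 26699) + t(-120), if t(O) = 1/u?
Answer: 4091/545514 ≈ 0.0074994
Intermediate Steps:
t(O) = 1/138
1/(30652 - 26699) + t(-120) = 1/(30652 - 26699) + 1/138 = 1/3953 + 1/138 = 4091/545514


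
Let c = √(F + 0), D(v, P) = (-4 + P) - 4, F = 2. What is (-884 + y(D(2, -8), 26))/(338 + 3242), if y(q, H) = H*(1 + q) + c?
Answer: -637/1790 + √2/3580 ≈ -0.35547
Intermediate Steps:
D(v, P) = -8 + P
c = √2 (c = √(2 + 0) = √2 ≈ 1.4142)
y(q, H) = √2 + H*(1 + q) (y(q, H) = H*(1 + q) + √2 = √2 + H*(1 + q))
(-884 + y(D(2, -8), 26))/(338 + 3242) = (-884 + (26 + √2 + 26*(-8 - 8)))/(338 + 3242) = (-884 + (26 + √2 + 26*(-16)))/3580 = (-884 + (26 + √2 - 416))*(1/3580) = (-884 + (-390 + √2))*(1/3580) = (-1274 + √2)*(1/3580) = -637/1790 + √2/3580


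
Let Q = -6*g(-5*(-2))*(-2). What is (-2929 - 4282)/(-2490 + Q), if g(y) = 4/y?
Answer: 36055/12426 ≈ 2.9016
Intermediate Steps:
Q = 24/5 (Q = -24/((-5*(-2)))*(-2) = -24/10*(-2) = -6*2/5*(-2) = -12/5*(-2) = 24/5 ≈ 4.8000)
(-2929 - 4282)/(-2490 + Q) = (-2929 - 4282)/(-2490 + 24/5) = -7211/(-12426/5) = -7211*(-5/12426) = 36055/12426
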